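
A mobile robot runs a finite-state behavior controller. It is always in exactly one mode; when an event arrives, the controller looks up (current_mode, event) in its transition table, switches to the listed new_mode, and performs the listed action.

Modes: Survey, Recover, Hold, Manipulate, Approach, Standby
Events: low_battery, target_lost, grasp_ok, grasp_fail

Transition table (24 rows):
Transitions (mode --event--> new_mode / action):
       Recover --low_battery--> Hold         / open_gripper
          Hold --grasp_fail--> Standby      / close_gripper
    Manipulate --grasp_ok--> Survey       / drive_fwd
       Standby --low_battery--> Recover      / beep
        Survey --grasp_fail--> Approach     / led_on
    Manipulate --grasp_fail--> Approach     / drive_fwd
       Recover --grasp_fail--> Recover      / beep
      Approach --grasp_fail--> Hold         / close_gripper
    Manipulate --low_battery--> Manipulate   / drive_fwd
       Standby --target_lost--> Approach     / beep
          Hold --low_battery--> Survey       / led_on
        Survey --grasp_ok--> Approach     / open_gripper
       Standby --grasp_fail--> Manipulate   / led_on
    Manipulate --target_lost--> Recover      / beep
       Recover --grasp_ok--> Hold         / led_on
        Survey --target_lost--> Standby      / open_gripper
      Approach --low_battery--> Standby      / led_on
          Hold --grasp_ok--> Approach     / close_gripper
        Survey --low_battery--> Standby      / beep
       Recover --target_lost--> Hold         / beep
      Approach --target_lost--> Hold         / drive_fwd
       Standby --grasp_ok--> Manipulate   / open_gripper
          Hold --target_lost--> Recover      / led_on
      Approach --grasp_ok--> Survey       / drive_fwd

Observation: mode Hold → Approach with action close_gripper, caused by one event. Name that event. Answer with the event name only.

try low_battery: (Hold, low_battery) → (Survey, led_on)
try target_lost: (Hold, target_lost) → (Recover, led_on)
try grasp_ok: (Hold, grasp_ok) → (Approach, close_gripper)  ← matches
try grasp_fail: (Hold, grasp_fail) → (Standby, close_gripper)

grasp_ok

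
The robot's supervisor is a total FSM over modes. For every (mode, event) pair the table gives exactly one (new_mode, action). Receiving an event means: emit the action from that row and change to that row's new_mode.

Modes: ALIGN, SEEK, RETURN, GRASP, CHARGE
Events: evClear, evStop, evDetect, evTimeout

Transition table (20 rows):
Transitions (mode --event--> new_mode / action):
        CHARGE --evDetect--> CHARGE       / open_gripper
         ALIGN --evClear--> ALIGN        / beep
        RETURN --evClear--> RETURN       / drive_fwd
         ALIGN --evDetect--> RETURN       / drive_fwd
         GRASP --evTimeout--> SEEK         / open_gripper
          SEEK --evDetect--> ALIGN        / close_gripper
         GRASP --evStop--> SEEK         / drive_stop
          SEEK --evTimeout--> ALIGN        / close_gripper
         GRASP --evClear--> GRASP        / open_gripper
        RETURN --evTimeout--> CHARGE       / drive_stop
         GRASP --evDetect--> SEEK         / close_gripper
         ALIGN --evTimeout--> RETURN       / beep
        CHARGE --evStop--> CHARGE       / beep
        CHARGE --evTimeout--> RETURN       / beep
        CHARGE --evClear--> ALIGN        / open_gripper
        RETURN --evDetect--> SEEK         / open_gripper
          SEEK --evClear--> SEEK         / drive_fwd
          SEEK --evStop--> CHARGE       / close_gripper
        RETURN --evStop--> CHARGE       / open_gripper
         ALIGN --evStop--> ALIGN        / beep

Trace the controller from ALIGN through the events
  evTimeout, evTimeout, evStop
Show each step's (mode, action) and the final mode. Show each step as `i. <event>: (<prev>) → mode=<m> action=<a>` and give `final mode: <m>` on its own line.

final mode: CHARGE

1. evTimeout: (ALIGN) → mode=RETURN action=beep
2. evTimeout: (RETURN) → mode=CHARGE action=drive_stop
3. evStop: (CHARGE) → mode=CHARGE action=beep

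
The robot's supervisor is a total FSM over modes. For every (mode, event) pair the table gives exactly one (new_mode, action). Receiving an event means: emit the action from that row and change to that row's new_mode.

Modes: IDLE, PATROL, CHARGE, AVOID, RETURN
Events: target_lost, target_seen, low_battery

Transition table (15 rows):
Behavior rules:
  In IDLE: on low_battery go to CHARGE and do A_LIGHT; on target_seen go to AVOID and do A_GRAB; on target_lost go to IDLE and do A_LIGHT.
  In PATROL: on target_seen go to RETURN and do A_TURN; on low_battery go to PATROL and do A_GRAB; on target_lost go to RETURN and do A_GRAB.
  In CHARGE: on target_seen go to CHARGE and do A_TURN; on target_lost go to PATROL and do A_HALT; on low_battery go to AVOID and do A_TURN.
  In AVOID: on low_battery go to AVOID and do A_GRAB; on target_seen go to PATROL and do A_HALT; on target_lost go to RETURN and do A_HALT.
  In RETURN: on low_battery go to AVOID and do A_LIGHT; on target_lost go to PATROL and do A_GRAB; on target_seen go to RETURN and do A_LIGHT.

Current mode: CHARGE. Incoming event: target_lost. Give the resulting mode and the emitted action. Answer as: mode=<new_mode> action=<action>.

mode=PATROL action=A_HALT

current mode = CHARGE; filter table to that mode:
  (CHARGE, target_seen) → (CHARGE, A_TURN)
  (CHARGE, target_lost) → (PATROL, A_HALT)  ← event matches
  (CHARGE, low_battery) → (AVOID, A_TURN)
event = target_lost selects (PATROL, A_HALT)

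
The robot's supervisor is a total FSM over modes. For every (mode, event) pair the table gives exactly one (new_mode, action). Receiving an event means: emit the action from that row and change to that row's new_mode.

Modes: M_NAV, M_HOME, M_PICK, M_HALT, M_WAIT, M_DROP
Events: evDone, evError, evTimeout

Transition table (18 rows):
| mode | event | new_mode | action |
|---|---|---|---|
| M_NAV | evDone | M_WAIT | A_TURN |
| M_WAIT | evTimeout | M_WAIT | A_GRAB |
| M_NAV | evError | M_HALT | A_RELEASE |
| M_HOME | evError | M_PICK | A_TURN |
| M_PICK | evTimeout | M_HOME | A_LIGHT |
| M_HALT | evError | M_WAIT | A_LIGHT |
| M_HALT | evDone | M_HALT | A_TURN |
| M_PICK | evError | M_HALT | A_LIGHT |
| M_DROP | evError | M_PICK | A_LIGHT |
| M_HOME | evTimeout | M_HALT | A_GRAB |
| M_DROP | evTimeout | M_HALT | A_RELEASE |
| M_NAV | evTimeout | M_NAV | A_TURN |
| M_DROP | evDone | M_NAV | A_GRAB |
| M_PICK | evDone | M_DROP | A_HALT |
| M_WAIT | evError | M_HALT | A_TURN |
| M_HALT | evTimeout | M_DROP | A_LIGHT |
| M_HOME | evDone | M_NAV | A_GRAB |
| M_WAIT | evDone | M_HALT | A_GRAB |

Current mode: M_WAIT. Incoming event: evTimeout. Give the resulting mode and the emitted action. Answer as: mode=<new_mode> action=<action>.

current mode = M_WAIT; filter table to that mode:
  (M_WAIT, evTimeout) → (M_WAIT, A_GRAB)  ← event matches
  (M_WAIT, evError) → (M_HALT, A_TURN)
  (M_WAIT, evDone) → (M_HALT, A_GRAB)
event = evTimeout selects (M_WAIT, A_GRAB)

mode=M_WAIT action=A_GRAB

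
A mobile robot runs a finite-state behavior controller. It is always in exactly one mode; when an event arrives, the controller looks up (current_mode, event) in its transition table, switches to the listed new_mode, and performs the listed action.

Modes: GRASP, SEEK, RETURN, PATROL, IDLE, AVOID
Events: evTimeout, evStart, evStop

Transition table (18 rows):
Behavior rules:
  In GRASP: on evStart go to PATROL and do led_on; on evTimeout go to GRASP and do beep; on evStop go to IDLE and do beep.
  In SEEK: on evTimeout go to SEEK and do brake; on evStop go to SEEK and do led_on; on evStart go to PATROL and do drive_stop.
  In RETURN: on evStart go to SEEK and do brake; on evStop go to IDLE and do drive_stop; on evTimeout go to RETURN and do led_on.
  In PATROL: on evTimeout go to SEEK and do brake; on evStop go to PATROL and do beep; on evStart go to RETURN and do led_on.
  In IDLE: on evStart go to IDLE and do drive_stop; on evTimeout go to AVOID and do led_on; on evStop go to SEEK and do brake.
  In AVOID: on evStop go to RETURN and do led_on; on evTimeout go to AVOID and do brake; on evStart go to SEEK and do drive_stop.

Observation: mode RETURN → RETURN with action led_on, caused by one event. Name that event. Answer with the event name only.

evTimeout

try evTimeout: (RETURN, evTimeout) → (RETURN, led_on)  ← matches
try evStart: (RETURN, evStart) → (SEEK, brake)
try evStop: (RETURN, evStop) → (IDLE, drive_stop)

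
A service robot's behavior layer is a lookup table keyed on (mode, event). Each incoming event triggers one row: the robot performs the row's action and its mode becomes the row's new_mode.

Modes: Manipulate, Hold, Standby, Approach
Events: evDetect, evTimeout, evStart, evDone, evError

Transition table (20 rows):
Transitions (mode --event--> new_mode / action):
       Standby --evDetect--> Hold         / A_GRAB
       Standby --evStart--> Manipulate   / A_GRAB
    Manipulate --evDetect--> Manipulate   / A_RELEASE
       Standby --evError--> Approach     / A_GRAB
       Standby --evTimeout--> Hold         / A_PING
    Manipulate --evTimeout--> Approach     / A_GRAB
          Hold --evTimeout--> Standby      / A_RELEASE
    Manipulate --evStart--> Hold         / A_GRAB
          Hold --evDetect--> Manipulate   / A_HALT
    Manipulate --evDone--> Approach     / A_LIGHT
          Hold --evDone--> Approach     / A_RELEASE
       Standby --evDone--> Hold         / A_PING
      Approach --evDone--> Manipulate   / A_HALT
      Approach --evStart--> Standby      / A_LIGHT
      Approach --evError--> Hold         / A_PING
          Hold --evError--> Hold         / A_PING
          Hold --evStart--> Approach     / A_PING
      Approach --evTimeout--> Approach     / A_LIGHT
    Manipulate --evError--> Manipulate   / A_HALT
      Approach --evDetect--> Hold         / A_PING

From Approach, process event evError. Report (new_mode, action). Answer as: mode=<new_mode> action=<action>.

mode=Hold action=A_PING

current mode = Approach; filter table to that mode:
  (Approach, evDone) → (Manipulate, A_HALT)
  (Approach, evStart) → (Standby, A_LIGHT)
  (Approach, evError) → (Hold, A_PING)  ← event matches
  (Approach, evTimeout) → (Approach, A_LIGHT)
  (Approach, evDetect) → (Hold, A_PING)
event = evError selects (Hold, A_PING)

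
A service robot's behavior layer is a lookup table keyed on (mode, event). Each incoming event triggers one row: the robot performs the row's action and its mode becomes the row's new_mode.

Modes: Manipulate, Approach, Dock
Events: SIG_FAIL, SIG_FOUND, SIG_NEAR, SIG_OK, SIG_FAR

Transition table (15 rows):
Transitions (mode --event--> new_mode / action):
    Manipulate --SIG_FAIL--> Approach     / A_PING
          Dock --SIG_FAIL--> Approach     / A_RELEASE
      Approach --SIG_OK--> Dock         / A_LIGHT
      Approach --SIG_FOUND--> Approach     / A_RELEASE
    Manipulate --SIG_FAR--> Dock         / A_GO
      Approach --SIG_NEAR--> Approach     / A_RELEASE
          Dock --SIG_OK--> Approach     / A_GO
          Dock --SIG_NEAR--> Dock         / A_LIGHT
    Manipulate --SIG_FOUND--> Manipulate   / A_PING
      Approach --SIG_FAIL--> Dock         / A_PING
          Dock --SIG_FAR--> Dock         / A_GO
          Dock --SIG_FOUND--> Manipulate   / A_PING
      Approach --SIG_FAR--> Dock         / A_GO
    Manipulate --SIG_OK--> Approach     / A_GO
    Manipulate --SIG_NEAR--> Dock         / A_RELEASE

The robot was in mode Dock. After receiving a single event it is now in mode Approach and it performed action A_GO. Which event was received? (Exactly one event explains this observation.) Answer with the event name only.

try SIG_FAIL: (Dock, SIG_FAIL) → (Approach, A_RELEASE)
try SIG_FOUND: (Dock, SIG_FOUND) → (Manipulate, A_PING)
try SIG_NEAR: (Dock, SIG_NEAR) → (Dock, A_LIGHT)
try SIG_OK: (Dock, SIG_OK) → (Approach, A_GO)  ← matches
try SIG_FAR: (Dock, SIG_FAR) → (Dock, A_GO)

SIG_OK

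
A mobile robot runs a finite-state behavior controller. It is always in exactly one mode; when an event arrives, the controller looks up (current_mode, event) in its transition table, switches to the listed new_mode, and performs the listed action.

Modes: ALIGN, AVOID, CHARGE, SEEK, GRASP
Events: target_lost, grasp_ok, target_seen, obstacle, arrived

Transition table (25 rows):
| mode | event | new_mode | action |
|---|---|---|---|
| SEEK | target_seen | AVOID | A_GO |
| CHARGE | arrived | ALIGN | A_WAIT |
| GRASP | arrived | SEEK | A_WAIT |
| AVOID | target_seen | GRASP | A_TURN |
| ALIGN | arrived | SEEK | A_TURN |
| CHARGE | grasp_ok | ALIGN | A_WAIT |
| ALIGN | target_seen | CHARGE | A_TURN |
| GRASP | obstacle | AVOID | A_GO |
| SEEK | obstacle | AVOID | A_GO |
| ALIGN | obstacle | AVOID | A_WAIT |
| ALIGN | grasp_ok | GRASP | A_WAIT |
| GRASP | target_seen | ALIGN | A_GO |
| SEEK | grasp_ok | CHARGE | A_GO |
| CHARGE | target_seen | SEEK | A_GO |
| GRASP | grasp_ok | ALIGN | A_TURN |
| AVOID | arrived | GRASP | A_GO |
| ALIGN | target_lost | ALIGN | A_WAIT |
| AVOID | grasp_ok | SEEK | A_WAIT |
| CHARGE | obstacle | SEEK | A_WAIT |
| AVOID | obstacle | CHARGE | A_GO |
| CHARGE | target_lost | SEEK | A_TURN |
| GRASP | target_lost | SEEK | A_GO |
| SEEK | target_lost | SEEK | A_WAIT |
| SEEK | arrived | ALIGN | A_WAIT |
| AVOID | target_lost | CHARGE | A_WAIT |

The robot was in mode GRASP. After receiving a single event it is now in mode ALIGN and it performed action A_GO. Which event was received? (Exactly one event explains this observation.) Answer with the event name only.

try target_lost: (GRASP, target_lost) → (SEEK, A_GO)
try grasp_ok: (GRASP, grasp_ok) → (ALIGN, A_TURN)
try target_seen: (GRASP, target_seen) → (ALIGN, A_GO)  ← matches
try obstacle: (GRASP, obstacle) → (AVOID, A_GO)
try arrived: (GRASP, arrived) → (SEEK, A_WAIT)

target_seen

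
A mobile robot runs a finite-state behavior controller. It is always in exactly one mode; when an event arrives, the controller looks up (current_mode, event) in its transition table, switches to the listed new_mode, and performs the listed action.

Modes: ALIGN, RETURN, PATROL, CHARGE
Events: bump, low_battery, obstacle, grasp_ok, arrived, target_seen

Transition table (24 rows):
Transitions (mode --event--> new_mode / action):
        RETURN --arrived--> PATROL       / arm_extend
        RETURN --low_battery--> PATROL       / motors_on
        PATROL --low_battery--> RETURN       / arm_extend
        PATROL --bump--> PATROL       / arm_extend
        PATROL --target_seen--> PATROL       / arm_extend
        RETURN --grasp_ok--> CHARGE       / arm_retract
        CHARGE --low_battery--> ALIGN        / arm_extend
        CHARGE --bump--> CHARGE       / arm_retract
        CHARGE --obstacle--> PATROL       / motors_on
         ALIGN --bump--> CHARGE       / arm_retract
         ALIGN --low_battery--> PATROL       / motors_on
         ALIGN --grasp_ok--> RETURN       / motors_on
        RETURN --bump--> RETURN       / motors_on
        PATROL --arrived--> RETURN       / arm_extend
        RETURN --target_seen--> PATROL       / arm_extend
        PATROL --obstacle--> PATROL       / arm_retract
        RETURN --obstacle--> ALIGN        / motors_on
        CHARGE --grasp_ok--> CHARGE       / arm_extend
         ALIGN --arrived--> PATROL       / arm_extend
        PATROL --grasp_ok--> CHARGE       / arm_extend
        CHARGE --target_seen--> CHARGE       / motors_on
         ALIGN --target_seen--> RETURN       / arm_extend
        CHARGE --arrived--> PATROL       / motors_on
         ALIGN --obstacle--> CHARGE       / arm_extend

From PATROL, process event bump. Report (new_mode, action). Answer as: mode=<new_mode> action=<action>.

mode=PATROL action=arm_extend

current mode = PATROL; filter table to that mode:
  (PATROL, low_battery) → (RETURN, arm_extend)
  (PATROL, bump) → (PATROL, arm_extend)  ← event matches
  (PATROL, target_seen) → (PATROL, arm_extend)
  (PATROL, arrived) → (RETURN, arm_extend)
  (PATROL, obstacle) → (PATROL, arm_retract)
  (PATROL, grasp_ok) → (CHARGE, arm_extend)
event = bump selects (PATROL, arm_extend)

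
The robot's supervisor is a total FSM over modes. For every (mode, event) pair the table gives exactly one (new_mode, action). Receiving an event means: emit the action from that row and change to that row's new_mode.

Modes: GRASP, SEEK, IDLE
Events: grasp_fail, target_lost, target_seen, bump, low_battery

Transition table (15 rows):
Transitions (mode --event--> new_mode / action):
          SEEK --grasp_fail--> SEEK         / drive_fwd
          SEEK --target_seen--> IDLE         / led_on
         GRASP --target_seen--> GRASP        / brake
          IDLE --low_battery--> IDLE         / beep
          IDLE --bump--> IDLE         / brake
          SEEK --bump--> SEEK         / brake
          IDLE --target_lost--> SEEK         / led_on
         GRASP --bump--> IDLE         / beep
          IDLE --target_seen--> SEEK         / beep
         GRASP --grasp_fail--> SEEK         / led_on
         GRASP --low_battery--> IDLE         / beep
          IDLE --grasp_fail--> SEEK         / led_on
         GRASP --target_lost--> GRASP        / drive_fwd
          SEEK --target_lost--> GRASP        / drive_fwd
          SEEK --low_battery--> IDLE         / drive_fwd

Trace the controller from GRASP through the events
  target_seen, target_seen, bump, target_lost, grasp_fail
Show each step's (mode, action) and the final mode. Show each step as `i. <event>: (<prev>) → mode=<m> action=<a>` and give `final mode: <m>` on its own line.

1. target_seen: (GRASP) → mode=GRASP action=brake
2. target_seen: (GRASP) → mode=GRASP action=brake
3. bump: (GRASP) → mode=IDLE action=beep
4. target_lost: (IDLE) → mode=SEEK action=led_on
5. grasp_fail: (SEEK) → mode=SEEK action=drive_fwd

final mode: SEEK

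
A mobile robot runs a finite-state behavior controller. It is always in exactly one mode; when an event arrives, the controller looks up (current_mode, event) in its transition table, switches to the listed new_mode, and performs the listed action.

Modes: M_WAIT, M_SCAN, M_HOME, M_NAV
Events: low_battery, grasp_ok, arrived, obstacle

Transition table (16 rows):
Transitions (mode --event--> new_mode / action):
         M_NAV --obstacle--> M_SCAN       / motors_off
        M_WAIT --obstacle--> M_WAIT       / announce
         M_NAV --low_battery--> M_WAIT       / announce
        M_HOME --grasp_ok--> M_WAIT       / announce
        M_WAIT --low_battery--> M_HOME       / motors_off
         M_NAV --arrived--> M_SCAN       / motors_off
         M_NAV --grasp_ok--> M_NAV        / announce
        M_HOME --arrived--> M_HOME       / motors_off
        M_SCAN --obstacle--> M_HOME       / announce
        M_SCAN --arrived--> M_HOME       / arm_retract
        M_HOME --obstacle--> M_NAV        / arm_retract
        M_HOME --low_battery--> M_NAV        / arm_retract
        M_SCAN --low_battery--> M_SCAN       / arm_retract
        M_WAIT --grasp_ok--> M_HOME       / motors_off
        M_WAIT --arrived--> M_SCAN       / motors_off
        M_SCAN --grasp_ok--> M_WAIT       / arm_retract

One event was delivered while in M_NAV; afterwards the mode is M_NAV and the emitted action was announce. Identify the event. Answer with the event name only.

grasp_ok

try low_battery: (M_NAV, low_battery) → (M_WAIT, announce)
try grasp_ok: (M_NAV, grasp_ok) → (M_NAV, announce)  ← matches
try arrived: (M_NAV, arrived) → (M_SCAN, motors_off)
try obstacle: (M_NAV, obstacle) → (M_SCAN, motors_off)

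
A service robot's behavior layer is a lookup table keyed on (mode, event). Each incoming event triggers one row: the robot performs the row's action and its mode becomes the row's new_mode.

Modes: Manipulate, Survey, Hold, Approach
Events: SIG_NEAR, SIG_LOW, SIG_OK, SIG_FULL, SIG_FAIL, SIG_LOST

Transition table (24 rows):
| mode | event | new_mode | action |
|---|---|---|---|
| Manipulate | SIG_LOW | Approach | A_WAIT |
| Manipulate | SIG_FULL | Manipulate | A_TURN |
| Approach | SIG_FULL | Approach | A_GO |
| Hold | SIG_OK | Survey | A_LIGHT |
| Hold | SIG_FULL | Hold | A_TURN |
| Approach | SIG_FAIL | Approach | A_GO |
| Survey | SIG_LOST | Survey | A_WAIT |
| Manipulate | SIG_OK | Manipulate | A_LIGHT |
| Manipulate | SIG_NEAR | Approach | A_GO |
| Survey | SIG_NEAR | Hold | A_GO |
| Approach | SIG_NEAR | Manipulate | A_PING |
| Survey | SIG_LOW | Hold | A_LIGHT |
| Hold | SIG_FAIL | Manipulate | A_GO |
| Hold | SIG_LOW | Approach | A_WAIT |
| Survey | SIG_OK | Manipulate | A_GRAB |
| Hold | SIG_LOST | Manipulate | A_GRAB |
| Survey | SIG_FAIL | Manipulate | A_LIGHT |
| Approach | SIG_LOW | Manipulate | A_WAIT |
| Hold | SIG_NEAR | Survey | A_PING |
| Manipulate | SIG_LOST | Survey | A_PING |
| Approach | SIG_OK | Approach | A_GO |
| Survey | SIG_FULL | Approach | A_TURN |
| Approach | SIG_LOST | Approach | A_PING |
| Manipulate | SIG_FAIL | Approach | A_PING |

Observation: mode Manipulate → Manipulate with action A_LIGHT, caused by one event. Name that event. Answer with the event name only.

SIG_OK

try SIG_NEAR: (Manipulate, SIG_NEAR) → (Approach, A_GO)
try SIG_LOW: (Manipulate, SIG_LOW) → (Approach, A_WAIT)
try SIG_OK: (Manipulate, SIG_OK) → (Manipulate, A_LIGHT)  ← matches
try SIG_FULL: (Manipulate, SIG_FULL) → (Manipulate, A_TURN)
try SIG_FAIL: (Manipulate, SIG_FAIL) → (Approach, A_PING)
try SIG_LOST: (Manipulate, SIG_LOST) → (Survey, A_PING)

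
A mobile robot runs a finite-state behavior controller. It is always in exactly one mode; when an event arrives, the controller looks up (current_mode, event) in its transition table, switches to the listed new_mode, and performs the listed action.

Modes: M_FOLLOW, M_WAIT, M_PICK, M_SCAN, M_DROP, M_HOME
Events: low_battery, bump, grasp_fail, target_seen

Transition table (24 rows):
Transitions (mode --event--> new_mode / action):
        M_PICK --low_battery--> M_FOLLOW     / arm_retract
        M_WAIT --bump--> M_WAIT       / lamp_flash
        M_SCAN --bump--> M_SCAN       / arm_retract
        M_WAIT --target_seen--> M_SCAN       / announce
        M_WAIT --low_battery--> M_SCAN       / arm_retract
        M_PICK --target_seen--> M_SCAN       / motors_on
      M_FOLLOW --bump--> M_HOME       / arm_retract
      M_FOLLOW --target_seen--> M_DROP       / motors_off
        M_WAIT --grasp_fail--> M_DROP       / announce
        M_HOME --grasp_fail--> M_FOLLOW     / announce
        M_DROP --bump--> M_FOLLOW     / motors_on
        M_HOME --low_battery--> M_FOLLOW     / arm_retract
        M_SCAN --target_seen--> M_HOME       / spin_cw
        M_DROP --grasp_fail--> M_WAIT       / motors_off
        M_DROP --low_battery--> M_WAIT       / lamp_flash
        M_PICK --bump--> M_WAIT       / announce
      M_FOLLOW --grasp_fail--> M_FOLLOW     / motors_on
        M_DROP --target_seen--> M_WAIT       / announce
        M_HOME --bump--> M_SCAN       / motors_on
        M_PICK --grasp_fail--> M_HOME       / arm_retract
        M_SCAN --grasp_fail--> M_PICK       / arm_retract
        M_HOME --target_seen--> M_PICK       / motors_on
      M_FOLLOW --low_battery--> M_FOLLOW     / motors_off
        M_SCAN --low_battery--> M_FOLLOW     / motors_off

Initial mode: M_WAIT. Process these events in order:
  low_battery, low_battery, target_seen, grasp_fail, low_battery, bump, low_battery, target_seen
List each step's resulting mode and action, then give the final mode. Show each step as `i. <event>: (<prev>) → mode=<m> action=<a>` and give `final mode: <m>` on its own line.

final mode: M_DROP

1. low_battery: (M_WAIT) → mode=M_SCAN action=arm_retract
2. low_battery: (M_SCAN) → mode=M_FOLLOW action=motors_off
3. target_seen: (M_FOLLOW) → mode=M_DROP action=motors_off
4. grasp_fail: (M_DROP) → mode=M_WAIT action=motors_off
5. low_battery: (M_WAIT) → mode=M_SCAN action=arm_retract
6. bump: (M_SCAN) → mode=M_SCAN action=arm_retract
7. low_battery: (M_SCAN) → mode=M_FOLLOW action=motors_off
8. target_seen: (M_FOLLOW) → mode=M_DROP action=motors_off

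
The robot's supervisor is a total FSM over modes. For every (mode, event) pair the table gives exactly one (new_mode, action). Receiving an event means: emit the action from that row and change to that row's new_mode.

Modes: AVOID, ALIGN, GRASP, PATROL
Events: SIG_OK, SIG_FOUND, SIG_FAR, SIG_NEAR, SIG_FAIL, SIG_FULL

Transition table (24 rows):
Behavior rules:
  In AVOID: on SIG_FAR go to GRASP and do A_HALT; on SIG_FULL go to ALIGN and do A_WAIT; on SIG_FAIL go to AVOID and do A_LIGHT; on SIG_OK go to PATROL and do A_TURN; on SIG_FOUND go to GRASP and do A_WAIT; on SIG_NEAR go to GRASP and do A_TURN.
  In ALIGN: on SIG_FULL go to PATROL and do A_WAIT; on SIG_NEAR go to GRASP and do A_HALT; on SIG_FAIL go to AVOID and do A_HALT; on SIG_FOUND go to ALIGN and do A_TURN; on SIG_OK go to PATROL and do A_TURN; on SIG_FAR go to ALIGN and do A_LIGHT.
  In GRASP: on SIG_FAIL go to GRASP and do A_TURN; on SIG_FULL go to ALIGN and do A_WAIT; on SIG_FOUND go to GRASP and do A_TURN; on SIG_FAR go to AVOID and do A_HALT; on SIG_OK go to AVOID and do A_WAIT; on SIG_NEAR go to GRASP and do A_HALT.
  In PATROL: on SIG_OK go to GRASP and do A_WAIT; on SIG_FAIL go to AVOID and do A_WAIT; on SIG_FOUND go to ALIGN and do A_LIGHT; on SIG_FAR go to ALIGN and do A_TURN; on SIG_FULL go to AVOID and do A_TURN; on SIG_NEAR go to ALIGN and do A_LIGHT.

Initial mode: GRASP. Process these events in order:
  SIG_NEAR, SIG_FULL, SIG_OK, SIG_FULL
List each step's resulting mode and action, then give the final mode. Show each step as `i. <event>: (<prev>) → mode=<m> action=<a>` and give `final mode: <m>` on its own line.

1. SIG_NEAR: (GRASP) → mode=GRASP action=A_HALT
2. SIG_FULL: (GRASP) → mode=ALIGN action=A_WAIT
3. SIG_OK: (ALIGN) → mode=PATROL action=A_TURN
4. SIG_FULL: (PATROL) → mode=AVOID action=A_TURN

final mode: AVOID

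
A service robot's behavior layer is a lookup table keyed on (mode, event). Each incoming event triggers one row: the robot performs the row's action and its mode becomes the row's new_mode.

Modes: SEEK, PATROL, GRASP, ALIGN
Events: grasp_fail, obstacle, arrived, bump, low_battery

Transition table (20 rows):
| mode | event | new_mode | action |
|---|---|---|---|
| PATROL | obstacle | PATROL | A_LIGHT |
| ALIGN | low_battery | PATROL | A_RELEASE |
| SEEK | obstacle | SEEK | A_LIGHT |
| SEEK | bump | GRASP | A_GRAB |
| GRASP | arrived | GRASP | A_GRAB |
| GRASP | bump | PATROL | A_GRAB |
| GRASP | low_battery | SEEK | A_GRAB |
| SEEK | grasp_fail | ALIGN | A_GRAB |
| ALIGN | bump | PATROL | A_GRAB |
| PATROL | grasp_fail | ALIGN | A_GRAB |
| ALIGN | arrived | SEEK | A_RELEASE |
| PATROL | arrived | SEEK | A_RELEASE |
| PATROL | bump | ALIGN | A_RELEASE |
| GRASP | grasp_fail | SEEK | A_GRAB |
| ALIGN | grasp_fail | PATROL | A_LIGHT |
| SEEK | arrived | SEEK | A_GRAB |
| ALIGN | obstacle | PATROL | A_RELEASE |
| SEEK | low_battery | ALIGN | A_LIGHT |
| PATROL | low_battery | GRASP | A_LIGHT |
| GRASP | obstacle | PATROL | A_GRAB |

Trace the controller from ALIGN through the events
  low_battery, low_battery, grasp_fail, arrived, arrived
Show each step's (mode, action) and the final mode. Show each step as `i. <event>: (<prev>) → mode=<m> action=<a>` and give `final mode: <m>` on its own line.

1. low_battery: (ALIGN) → mode=PATROL action=A_RELEASE
2. low_battery: (PATROL) → mode=GRASP action=A_LIGHT
3. grasp_fail: (GRASP) → mode=SEEK action=A_GRAB
4. arrived: (SEEK) → mode=SEEK action=A_GRAB
5. arrived: (SEEK) → mode=SEEK action=A_GRAB

final mode: SEEK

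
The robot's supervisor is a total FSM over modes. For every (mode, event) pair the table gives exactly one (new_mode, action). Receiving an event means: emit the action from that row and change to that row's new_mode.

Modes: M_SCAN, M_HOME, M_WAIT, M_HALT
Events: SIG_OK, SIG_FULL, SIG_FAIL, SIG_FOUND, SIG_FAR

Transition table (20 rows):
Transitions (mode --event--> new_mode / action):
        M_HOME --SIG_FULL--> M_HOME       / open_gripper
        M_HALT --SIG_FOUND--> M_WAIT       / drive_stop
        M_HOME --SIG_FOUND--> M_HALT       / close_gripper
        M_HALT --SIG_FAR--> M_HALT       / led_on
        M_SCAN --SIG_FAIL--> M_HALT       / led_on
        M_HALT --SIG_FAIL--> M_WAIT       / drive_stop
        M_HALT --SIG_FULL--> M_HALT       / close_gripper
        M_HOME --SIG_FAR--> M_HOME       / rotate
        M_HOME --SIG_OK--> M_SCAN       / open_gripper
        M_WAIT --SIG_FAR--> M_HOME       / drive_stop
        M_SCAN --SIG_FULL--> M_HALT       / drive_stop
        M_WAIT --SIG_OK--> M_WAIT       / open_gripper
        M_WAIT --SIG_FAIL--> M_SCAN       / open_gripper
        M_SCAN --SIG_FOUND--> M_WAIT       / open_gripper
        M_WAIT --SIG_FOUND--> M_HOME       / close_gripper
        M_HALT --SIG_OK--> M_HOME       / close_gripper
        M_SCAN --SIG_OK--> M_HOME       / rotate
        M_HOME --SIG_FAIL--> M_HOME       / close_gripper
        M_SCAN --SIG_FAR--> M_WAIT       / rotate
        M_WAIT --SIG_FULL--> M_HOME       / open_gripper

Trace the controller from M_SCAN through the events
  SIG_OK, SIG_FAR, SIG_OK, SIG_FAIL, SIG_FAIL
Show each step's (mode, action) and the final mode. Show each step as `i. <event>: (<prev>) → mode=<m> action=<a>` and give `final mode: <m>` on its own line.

final mode: M_WAIT

1. SIG_OK: (M_SCAN) → mode=M_HOME action=rotate
2. SIG_FAR: (M_HOME) → mode=M_HOME action=rotate
3. SIG_OK: (M_HOME) → mode=M_SCAN action=open_gripper
4. SIG_FAIL: (M_SCAN) → mode=M_HALT action=led_on
5. SIG_FAIL: (M_HALT) → mode=M_WAIT action=drive_stop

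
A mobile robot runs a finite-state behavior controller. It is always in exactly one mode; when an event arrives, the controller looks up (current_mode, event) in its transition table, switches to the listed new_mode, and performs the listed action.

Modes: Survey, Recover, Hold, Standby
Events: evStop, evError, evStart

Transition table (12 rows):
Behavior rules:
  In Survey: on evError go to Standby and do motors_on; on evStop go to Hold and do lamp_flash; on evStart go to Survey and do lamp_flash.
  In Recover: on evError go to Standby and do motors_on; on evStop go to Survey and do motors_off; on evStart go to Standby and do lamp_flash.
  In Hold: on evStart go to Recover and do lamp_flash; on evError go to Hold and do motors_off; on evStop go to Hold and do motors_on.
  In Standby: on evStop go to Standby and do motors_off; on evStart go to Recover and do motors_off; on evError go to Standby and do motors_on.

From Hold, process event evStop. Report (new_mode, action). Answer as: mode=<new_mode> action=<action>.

mode=Hold action=motors_on

current mode = Hold; filter table to that mode:
  (Hold, evStart) → (Recover, lamp_flash)
  (Hold, evError) → (Hold, motors_off)
  (Hold, evStop) → (Hold, motors_on)  ← event matches
event = evStop selects (Hold, motors_on)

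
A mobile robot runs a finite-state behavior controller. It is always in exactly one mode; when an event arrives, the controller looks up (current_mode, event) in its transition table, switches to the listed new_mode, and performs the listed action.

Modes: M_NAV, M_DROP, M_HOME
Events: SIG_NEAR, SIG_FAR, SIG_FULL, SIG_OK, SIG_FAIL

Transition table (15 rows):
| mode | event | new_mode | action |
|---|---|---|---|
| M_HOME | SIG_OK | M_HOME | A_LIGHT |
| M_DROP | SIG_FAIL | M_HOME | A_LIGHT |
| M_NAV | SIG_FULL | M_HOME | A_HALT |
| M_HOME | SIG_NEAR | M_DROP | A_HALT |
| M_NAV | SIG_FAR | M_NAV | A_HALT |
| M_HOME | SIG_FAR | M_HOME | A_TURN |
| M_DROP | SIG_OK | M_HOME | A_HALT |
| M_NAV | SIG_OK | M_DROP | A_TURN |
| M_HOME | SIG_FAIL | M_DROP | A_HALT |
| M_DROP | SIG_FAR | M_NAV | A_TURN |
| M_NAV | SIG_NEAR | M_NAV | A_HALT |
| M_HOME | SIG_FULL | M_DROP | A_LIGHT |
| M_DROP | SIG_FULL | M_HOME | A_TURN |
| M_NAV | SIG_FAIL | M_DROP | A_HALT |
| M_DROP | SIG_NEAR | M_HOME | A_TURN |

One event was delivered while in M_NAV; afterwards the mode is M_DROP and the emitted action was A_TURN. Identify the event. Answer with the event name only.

SIG_OK

try SIG_NEAR: (M_NAV, SIG_NEAR) → (M_NAV, A_HALT)
try SIG_FAR: (M_NAV, SIG_FAR) → (M_NAV, A_HALT)
try SIG_FULL: (M_NAV, SIG_FULL) → (M_HOME, A_HALT)
try SIG_OK: (M_NAV, SIG_OK) → (M_DROP, A_TURN)  ← matches
try SIG_FAIL: (M_NAV, SIG_FAIL) → (M_DROP, A_HALT)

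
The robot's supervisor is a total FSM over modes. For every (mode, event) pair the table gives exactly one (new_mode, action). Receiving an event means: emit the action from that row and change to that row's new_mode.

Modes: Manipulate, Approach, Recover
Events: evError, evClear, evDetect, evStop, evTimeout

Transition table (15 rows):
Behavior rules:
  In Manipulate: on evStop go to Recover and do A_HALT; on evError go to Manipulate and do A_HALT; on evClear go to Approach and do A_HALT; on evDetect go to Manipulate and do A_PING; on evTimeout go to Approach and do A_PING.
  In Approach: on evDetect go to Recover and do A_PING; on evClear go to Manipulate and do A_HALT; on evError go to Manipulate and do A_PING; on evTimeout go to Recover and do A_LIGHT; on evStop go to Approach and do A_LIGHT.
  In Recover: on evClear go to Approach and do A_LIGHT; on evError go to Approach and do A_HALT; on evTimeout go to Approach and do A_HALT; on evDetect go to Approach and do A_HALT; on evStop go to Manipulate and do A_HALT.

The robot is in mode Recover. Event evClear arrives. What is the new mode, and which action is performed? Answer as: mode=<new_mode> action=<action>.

mode=Approach action=A_LIGHT

current mode = Recover; filter table to that mode:
  (Recover, evClear) → (Approach, A_LIGHT)  ← event matches
  (Recover, evError) → (Approach, A_HALT)
  (Recover, evTimeout) → (Approach, A_HALT)
  (Recover, evDetect) → (Approach, A_HALT)
  (Recover, evStop) → (Manipulate, A_HALT)
event = evClear selects (Approach, A_LIGHT)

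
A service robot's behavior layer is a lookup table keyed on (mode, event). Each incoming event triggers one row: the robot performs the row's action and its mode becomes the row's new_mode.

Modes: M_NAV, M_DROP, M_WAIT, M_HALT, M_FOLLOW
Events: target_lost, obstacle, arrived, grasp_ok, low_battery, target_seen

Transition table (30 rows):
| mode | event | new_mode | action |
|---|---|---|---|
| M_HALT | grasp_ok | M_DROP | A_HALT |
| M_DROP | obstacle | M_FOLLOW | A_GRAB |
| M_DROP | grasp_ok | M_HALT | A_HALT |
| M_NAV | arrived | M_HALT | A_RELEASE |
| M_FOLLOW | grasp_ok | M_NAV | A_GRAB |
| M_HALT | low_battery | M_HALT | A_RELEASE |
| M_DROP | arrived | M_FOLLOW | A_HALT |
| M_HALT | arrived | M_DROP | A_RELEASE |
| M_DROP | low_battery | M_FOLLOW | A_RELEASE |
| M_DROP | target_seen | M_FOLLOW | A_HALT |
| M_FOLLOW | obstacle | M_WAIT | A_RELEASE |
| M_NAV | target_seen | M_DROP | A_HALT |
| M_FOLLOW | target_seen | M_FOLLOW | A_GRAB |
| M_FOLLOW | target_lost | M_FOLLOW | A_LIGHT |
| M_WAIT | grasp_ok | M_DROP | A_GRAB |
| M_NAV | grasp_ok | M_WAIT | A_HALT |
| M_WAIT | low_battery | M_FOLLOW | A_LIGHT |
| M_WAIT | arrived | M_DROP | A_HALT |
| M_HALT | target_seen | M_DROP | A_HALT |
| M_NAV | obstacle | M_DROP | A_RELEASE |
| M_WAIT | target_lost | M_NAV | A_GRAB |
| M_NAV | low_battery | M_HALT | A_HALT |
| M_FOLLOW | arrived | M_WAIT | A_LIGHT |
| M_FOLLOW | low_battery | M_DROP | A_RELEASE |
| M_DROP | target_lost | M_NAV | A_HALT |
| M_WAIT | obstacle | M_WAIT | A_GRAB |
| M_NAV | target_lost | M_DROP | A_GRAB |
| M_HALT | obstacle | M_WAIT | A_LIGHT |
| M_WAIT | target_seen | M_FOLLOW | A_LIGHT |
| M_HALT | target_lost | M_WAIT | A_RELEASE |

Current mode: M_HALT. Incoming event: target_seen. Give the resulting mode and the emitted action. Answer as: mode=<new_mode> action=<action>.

mode=M_DROP action=A_HALT

current mode = M_HALT; filter table to that mode:
  (M_HALT, grasp_ok) → (M_DROP, A_HALT)
  (M_HALT, low_battery) → (M_HALT, A_RELEASE)
  (M_HALT, arrived) → (M_DROP, A_RELEASE)
  (M_HALT, target_seen) → (M_DROP, A_HALT)  ← event matches
  (M_HALT, obstacle) → (M_WAIT, A_LIGHT)
  (M_HALT, target_lost) → (M_WAIT, A_RELEASE)
event = target_seen selects (M_DROP, A_HALT)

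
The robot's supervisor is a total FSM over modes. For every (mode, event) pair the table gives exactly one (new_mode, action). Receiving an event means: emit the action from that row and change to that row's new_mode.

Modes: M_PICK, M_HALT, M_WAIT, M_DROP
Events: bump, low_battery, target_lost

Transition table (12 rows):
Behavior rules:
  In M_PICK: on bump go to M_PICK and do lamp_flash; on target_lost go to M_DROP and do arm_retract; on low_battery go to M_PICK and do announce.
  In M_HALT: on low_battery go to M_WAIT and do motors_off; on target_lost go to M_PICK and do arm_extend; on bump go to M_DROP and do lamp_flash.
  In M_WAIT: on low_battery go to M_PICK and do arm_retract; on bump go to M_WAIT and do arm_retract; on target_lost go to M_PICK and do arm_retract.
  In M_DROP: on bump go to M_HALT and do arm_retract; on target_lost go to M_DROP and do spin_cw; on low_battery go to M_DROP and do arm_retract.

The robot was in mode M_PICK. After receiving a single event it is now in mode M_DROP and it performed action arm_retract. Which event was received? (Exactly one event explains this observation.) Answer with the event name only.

try bump: (M_PICK, bump) → (M_PICK, lamp_flash)
try low_battery: (M_PICK, low_battery) → (M_PICK, announce)
try target_lost: (M_PICK, target_lost) → (M_DROP, arm_retract)  ← matches

target_lost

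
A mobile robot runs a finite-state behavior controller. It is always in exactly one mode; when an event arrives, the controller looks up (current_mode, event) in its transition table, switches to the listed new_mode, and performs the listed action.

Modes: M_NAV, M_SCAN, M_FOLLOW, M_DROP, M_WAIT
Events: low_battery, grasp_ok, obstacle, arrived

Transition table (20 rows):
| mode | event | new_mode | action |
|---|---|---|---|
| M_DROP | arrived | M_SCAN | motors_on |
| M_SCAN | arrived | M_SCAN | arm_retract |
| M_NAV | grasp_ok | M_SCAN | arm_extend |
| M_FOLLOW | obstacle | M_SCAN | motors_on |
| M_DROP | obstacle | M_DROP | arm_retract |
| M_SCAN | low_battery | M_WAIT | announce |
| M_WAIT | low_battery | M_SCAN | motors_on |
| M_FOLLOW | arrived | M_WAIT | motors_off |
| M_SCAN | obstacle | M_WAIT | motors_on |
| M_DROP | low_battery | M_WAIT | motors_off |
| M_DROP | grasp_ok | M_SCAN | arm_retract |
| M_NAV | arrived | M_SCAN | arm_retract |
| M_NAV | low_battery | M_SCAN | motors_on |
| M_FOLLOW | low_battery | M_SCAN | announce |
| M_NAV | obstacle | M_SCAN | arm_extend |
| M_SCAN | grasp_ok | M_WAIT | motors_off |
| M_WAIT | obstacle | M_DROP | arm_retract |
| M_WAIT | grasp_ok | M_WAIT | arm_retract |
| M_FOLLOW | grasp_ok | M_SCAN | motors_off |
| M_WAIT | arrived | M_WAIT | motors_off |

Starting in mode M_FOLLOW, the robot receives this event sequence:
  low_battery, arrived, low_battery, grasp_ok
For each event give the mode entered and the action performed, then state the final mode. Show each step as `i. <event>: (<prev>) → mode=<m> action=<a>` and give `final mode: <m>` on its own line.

final mode: M_WAIT

1. low_battery: (M_FOLLOW) → mode=M_SCAN action=announce
2. arrived: (M_SCAN) → mode=M_SCAN action=arm_retract
3. low_battery: (M_SCAN) → mode=M_WAIT action=announce
4. grasp_ok: (M_WAIT) → mode=M_WAIT action=arm_retract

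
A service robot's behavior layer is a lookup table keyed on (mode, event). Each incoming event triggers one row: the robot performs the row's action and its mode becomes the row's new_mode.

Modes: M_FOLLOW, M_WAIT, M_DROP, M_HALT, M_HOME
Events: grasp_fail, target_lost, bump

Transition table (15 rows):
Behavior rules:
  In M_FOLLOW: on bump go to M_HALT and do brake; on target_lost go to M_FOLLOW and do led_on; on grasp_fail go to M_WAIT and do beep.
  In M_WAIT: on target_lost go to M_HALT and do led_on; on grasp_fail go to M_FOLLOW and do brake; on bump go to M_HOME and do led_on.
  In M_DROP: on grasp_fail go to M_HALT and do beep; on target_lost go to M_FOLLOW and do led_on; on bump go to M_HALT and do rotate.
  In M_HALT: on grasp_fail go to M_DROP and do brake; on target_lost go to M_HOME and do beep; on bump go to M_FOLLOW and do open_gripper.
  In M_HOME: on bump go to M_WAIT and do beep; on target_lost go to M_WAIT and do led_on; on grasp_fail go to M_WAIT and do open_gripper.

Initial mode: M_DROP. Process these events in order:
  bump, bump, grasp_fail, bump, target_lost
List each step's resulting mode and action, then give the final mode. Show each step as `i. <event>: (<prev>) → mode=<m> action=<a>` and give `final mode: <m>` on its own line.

1. bump: (M_DROP) → mode=M_HALT action=rotate
2. bump: (M_HALT) → mode=M_FOLLOW action=open_gripper
3. grasp_fail: (M_FOLLOW) → mode=M_WAIT action=beep
4. bump: (M_WAIT) → mode=M_HOME action=led_on
5. target_lost: (M_HOME) → mode=M_WAIT action=led_on

final mode: M_WAIT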